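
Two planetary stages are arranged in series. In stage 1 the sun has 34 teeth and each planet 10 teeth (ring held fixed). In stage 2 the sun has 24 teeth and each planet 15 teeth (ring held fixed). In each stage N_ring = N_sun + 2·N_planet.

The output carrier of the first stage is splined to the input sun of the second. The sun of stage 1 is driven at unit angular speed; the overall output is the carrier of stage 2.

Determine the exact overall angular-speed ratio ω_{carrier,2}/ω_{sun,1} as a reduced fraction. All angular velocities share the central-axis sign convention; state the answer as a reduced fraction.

Stage 1: N_ring = 34 + 2·10 = 54
Stage 1: 34(ω_s−ω_c) = −54(ω_r−ω_c),  ω_r=0, ω_s=1
Stage 1: 34(1−ω_c) = −54(0−ω_c)  ⇒  88ω_c = 34  ⇒  ω_c = 17/44
  ⇒ ω_c¹/ω_s¹ = 17/44
Stage 2: N_ring = 24 + 2·15 = 54
Stage 2: 24(ω_s−ω_c) = −54(ω_r−ω_c),  ω_r=0, ω_s=1
Stage 2: 24(1−ω_c) = −54(0−ω_c)  ⇒  78ω_c = 24  ⇒  ω_c = 4/13
  ⇒ ω_c²/ω_s² = 4/13
Coupling ω_s² = ω_c¹ ⇒ overall = 17/44 × 4/13 = 17/143

17/143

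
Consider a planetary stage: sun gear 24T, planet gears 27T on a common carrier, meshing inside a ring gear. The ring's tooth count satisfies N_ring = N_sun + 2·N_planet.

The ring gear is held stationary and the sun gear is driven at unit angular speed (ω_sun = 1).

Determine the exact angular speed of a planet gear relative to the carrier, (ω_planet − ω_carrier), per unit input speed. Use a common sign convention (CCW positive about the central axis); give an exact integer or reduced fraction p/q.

-104/153

N_ring = 24 + 2·27 = 78
24(ω_s−ω_c) = −78(ω_r−ω_c),  ω_r=0, ω_s=1
24(1−ω_c) = −78(0−ω_c)  ⇒  102ω_c = 24  ⇒  ω_c = 4/17
sun–planet: 24·(1−4/17) = −27·(ω_p−ω_c)  ⇒  ω_p−ω_c = −(24/27)·(13/17) = -104/153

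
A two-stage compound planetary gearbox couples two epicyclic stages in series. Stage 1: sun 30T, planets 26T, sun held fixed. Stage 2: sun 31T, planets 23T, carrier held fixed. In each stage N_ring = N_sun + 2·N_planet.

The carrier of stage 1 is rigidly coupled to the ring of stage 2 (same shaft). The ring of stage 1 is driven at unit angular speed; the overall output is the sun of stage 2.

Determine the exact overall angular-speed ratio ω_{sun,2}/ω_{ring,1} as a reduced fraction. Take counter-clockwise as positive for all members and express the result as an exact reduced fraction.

Stage 1: N_ring = 30 + 2·26 = 82
Stage 1: 30(ω_s−ω_c) = −82(ω_r−ω_c),  ω_s=0, ω_r=1
Stage 1: 30(0−ω_c) = −82(1−ω_c)  ⇒  112ω_c = 82  ⇒  ω_c = 41/56
  ⇒ ω_c¹/ω_r¹ = 41/56
Stage 2: N_ring = 31 + 2·23 = 77
Stage 2: 31(ω_s−ω_c) = −77(ω_r−ω_c),  ω_c=0, ω_r=1
Stage 2: ω_s = 0 − (77/31)(1−0) = -77/31
  ⇒ ω_s²/ω_r² = -77/31
Coupling ω_r² = ω_c¹ ⇒ overall = 41/56 × -77/31 = -451/248

-451/248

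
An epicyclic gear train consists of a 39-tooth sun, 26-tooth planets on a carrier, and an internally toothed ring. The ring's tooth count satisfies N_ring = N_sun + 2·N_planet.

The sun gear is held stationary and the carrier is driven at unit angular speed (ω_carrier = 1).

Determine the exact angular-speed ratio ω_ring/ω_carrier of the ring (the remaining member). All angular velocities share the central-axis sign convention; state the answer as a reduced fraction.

N_ring = 39 + 2·26 = 91
39(ω_s−ω_c) = −91(ω_r−ω_c),  ω_s=0, ω_c=1
ω_r = 1 − (39/91)(0−1) = 10/7
ω_r/ω_c = 10/7

10/7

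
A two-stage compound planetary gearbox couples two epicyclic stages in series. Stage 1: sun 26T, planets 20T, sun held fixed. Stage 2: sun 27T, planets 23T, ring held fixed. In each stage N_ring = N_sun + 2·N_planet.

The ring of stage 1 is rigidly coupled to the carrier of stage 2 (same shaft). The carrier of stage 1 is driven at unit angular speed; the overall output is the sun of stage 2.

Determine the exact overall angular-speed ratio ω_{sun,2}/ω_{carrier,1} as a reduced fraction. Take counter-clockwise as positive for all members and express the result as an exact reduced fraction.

4600/891

Stage 1: N_ring = 26 + 2·20 = 66
Stage 1: 26(ω_s−ω_c) = −66(ω_r−ω_c),  ω_s=0, ω_c=1
Stage 1: ω_r = 1 − (26/66)(0−1) = 46/33
  ⇒ ω_r¹/ω_c¹ = 46/33
Stage 2: N_ring = 27 + 2·23 = 73
Stage 2: 27(ω_s−ω_c) = −73(ω_r−ω_c),  ω_r=0, ω_c=1
Stage 2: ω_s = 1 − (73/27)(0−1) = 100/27
  ⇒ ω_s²/ω_c² = 100/27
Coupling ω_c² = ω_r¹ ⇒ overall = 46/33 × 100/27 = 4600/891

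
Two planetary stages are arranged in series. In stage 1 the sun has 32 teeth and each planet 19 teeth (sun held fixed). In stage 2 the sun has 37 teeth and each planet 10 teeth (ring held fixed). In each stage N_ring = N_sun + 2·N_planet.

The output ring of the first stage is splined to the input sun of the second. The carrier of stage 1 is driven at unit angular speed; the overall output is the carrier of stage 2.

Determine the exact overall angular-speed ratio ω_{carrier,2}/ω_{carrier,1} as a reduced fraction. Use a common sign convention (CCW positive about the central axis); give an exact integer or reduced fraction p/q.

Stage 1: N_ring = 32 + 2·19 = 70
Stage 1: 32(ω_s−ω_c) = −70(ω_r−ω_c),  ω_s=0, ω_c=1
Stage 1: ω_r = 1 − (32/70)(0−1) = 51/35
  ⇒ ω_r¹/ω_c¹ = 51/35
Stage 2: N_ring = 37 + 2·10 = 57
Stage 2: 37(ω_s−ω_c) = −57(ω_r−ω_c),  ω_r=0, ω_s=1
Stage 2: 37(1−ω_c) = −57(0−ω_c)  ⇒  94ω_c = 37  ⇒  ω_c = 37/94
  ⇒ ω_c²/ω_s² = 37/94
Coupling ω_s² = ω_r¹ ⇒ overall = 51/35 × 37/94 = 1887/3290

1887/3290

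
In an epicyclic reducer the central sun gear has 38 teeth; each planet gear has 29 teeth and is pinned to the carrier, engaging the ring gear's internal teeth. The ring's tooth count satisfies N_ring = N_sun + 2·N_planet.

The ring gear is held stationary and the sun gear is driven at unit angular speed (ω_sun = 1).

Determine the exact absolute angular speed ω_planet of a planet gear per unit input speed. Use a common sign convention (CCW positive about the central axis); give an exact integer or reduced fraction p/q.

N_ring = 38 + 2·29 = 96
38(ω_s−ω_c) = −96(ω_r−ω_c),  ω_r=0, ω_s=1
38(1−ω_c) = −96(0−ω_c)  ⇒  134ω_c = 38  ⇒  ω_c = 19/67
sun–planet: 38·(1−19/67) = −29·(ω_p−ω_c)  ⇒  ω_p−ω_c = −(38/29)·(48/67) = -1824/1943
ω_p = 19/67 − 1824/1943 = -19/29

-19/29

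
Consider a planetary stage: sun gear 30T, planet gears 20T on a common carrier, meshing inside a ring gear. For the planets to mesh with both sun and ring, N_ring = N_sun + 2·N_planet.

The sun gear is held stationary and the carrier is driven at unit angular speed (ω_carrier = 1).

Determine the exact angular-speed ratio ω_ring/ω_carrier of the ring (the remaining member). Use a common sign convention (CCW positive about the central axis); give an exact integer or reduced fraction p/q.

N_ring = 30 + 2·20 = 70
30(ω_s−ω_c) = −70(ω_r−ω_c),  ω_s=0, ω_c=1
ω_r = 1 − (30/70)(0−1) = 10/7
ω_r/ω_c = 10/7

10/7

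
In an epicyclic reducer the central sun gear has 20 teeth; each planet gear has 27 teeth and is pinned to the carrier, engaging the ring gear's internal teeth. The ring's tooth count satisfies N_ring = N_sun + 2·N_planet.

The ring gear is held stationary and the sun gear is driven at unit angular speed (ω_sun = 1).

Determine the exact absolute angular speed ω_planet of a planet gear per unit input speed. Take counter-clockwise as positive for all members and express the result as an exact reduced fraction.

-10/27

N_ring = 20 + 2·27 = 74
20(ω_s−ω_c) = −74(ω_r−ω_c),  ω_r=0, ω_s=1
20(1−ω_c) = −74(0−ω_c)  ⇒  94ω_c = 20  ⇒  ω_c = 10/47
sun–planet: 20·(1−10/47) = −27·(ω_p−ω_c)  ⇒  ω_p−ω_c = −(20/27)·(37/47) = -740/1269
ω_p = 10/47 − 740/1269 = -10/27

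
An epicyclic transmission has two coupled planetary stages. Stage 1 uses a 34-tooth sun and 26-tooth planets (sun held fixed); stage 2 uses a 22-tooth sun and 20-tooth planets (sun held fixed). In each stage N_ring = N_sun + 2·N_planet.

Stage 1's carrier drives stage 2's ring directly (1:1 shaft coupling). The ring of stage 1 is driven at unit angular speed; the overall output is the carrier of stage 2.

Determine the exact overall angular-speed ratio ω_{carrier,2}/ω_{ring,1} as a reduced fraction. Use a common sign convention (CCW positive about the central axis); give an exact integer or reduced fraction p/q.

1333/2520

Stage 1: N_ring = 34 + 2·26 = 86
Stage 1: 34(ω_s−ω_c) = −86(ω_r−ω_c),  ω_s=0, ω_r=1
Stage 1: 34(0−ω_c) = −86(1−ω_c)  ⇒  120ω_c = 86  ⇒  ω_c = 43/60
  ⇒ ω_c¹/ω_r¹ = 43/60
Stage 2: N_ring = 22 + 2·20 = 62
Stage 2: 22(ω_s−ω_c) = −62(ω_r−ω_c),  ω_s=0, ω_r=1
Stage 2: 22(0−ω_c) = −62(1−ω_c)  ⇒  84ω_c = 62  ⇒  ω_c = 31/42
  ⇒ ω_c²/ω_r² = 31/42
Coupling ω_r² = ω_c¹ ⇒ overall = 43/60 × 31/42 = 1333/2520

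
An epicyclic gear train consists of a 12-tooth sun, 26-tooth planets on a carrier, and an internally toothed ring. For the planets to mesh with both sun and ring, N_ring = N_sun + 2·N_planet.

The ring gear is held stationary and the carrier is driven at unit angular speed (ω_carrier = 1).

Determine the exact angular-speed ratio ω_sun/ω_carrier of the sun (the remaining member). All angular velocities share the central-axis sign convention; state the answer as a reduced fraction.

N_ring = 12 + 2·26 = 64
12(ω_s−ω_c) = −64(ω_r−ω_c),  ω_r=0, ω_c=1
ω_s = 1 − (64/12)(0−1) = 19/3
ω_s/ω_c = 19/3

19/3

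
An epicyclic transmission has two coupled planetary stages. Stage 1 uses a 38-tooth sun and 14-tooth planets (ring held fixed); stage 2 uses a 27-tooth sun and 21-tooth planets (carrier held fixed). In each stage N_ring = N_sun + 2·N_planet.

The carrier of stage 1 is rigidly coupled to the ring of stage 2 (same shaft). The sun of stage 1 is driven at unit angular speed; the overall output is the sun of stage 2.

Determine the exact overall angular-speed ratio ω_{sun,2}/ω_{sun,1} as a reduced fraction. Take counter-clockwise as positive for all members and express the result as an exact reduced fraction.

Stage 1: N_ring = 38 + 2·14 = 66
Stage 1: 38(ω_s−ω_c) = −66(ω_r−ω_c),  ω_r=0, ω_s=1
Stage 1: 38(1−ω_c) = −66(0−ω_c)  ⇒  104ω_c = 38  ⇒  ω_c = 19/52
  ⇒ ω_c¹/ω_s¹ = 19/52
Stage 2: N_ring = 27 + 2·21 = 69
Stage 2: 27(ω_s−ω_c) = −69(ω_r−ω_c),  ω_c=0, ω_r=1
Stage 2: ω_s = 0 − (69/27)(1−0) = -23/9
  ⇒ ω_s²/ω_r² = -23/9
Coupling ω_r² = ω_c¹ ⇒ overall = 19/52 × -23/9 = -437/468

-437/468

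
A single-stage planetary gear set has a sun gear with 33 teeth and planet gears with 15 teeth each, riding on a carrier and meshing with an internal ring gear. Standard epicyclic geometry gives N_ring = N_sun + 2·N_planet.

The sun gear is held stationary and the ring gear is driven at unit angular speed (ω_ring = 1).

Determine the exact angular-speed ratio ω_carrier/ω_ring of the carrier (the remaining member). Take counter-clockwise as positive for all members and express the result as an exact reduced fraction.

N_ring = 33 + 2·15 = 63
33(ω_s−ω_c) = −63(ω_r−ω_c),  ω_s=0, ω_r=1
33(0−ω_c) = −63(1−ω_c)  ⇒  96ω_c = 63  ⇒  ω_c = 21/32
ω_c/ω_r = 21/32

21/32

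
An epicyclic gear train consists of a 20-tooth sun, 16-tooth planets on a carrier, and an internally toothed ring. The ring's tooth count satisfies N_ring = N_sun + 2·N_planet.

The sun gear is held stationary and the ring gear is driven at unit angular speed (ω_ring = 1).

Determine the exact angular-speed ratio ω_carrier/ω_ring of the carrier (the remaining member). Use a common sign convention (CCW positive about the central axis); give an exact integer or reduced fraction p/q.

N_ring = 20 + 2·16 = 52
20(ω_s−ω_c) = −52(ω_r−ω_c),  ω_s=0, ω_r=1
20(0−ω_c) = −52(1−ω_c)  ⇒  72ω_c = 52  ⇒  ω_c = 13/18
ω_c/ω_r = 13/18

13/18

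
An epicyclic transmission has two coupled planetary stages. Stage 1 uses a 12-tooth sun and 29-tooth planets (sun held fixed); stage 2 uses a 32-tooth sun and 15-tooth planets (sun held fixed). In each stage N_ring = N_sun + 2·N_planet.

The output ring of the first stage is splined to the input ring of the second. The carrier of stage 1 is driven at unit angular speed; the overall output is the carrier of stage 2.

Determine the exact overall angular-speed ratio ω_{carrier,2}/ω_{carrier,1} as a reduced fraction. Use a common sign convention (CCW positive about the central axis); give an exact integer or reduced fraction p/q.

1271/1645

Stage 1: N_ring = 12 + 2·29 = 70
Stage 1: 12(ω_s−ω_c) = −70(ω_r−ω_c),  ω_s=0, ω_c=1
Stage 1: ω_r = 1 − (12/70)(0−1) = 41/35
  ⇒ ω_r¹/ω_c¹ = 41/35
Stage 2: N_ring = 32 + 2·15 = 62
Stage 2: 32(ω_s−ω_c) = −62(ω_r−ω_c),  ω_s=0, ω_r=1
Stage 2: 32(0−ω_c) = −62(1−ω_c)  ⇒  94ω_c = 62  ⇒  ω_c = 31/47
  ⇒ ω_c²/ω_r² = 31/47
Coupling ω_r² = ω_r¹ ⇒ overall = 41/35 × 31/47 = 1271/1645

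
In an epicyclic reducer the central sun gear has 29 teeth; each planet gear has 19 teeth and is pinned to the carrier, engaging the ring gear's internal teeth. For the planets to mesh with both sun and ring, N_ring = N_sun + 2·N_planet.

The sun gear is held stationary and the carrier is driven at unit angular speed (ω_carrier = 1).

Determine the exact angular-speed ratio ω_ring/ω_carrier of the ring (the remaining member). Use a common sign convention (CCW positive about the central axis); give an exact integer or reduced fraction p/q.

96/67

N_ring = 29 + 2·19 = 67
29(ω_s−ω_c) = −67(ω_r−ω_c),  ω_s=0, ω_c=1
ω_r = 1 − (29/67)(0−1) = 96/67
ω_r/ω_c = 96/67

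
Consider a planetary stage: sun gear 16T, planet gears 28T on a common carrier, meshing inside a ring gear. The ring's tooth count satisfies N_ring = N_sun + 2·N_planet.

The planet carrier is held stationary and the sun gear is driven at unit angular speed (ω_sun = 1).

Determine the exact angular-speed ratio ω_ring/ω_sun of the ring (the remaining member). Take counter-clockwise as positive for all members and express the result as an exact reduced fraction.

N_ring = 16 + 2·28 = 72
16(ω_s−ω_c) = −72(ω_r−ω_c),  ω_c=0, ω_s=1
ω_r = 0 − (16/72)(1−0) = -2/9
ω_r/ω_s = -2/9

-2/9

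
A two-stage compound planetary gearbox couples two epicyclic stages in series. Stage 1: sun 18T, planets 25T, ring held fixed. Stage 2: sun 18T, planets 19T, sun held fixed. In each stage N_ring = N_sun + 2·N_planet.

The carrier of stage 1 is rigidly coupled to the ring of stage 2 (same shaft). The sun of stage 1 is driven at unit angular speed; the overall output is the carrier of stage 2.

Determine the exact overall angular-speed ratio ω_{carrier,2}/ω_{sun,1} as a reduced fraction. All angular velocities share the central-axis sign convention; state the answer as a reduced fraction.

252/1591

Stage 1: N_ring = 18 + 2·25 = 68
Stage 1: 18(ω_s−ω_c) = −68(ω_r−ω_c),  ω_r=0, ω_s=1
Stage 1: 18(1−ω_c) = −68(0−ω_c)  ⇒  86ω_c = 18  ⇒  ω_c = 9/43
  ⇒ ω_c¹/ω_s¹ = 9/43
Stage 2: N_ring = 18 + 2·19 = 56
Stage 2: 18(ω_s−ω_c) = −56(ω_r−ω_c),  ω_s=0, ω_r=1
Stage 2: 18(0−ω_c) = −56(1−ω_c)  ⇒  74ω_c = 56  ⇒  ω_c = 28/37
  ⇒ ω_c²/ω_r² = 28/37
Coupling ω_r² = ω_c¹ ⇒ overall = 9/43 × 28/37 = 252/1591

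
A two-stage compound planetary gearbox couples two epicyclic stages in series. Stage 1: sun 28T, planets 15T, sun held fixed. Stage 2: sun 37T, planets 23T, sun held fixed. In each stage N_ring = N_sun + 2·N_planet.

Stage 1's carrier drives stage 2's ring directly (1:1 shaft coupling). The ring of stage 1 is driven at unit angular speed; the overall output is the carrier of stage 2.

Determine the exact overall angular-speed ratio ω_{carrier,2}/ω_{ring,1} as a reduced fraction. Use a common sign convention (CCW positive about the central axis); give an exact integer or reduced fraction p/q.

Stage 1: N_ring = 28 + 2·15 = 58
Stage 1: 28(ω_s−ω_c) = −58(ω_r−ω_c),  ω_s=0, ω_r=1
Stage 1: 28(0−ω_c) = −58(1−ω_c)  ⇒  86ω_c = 58  ⇒  ω_c = 29/43
  ⇒ ω_c¹/ω_r¹ = 29/43
Stage 2: N_ring = 37 + 2·23 = 83
Stage 2: 37(ω_s−ω_c) = −83(ω_r−ω_c),  ω_s=0, ω_r=1
Stage 2: 37(0−ω_c) = −83(1−ω_c)  ⇒  120ω_c = 83  ⇒  ω_c = 83/120
  ⇒ ω_c²/ω_r² = 83/120
Coupling ω_r² = ω_c¹ ⇒ overall = 29/43 × 83/120 = 2407/5160

2407/5160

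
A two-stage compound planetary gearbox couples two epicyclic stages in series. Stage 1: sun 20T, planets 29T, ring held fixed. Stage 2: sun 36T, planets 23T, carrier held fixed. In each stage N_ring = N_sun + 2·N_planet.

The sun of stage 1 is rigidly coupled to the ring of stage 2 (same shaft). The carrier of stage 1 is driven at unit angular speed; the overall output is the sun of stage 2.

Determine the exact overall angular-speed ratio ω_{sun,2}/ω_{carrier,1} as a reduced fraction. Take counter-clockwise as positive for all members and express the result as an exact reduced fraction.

-2009/180

Stage 1: N_ring = 20 + 2·29 = 78
Stage 1: 20(ω_s−ω_c) = −78(ω_r−ω_c),  ω_r=0, ω_c=1
Stage 1: ω_s = 1 − (78/20)(0−1) = 49/10
  ⇒ ω_s¹/ω_c¹ = 49/10
Stage 2: N_ring = 36 + 2·23 = 82
Stage 2: 36(ω_s−ω_c) = −82(ω_r−ω_c),  ω_c=0, ω_r=1
Stage 2: ω_s = 0 − (82/36)(1−0) = -41/18
  ⇒ ω_s²/ω_r² = -41/18
Coupling ω_r² = ω_s¹ ⇒ overall = 49/10 × -41/18 = -2009/180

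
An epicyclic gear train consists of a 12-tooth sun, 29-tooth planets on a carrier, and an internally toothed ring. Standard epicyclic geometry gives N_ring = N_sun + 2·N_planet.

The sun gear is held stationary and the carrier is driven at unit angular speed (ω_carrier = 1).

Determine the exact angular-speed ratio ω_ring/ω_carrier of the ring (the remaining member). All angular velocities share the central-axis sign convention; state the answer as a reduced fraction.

N_ring = 12 + 2·29 = 70
12(ω_s−ω_c) = −70(ω_r−ω_c),  ω_s=0, ω_c=1
ω_r = 1 − (12/70)(0−1) = 41/35
ω_r/ω_c = 41/35

41/35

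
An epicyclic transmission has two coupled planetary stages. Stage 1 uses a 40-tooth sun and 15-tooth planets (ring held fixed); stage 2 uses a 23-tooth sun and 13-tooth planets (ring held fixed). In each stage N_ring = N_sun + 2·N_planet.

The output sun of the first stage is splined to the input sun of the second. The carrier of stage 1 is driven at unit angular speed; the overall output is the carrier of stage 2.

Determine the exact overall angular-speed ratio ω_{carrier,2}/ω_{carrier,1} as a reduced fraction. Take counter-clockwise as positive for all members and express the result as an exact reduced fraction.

Stage 1: N_ring = 40 + 2·15 = 70
Stage 1: 40(ω_s−ω_c) = −70(ω_r−ω_c),  ω_r=0, ω_c=1
Stage 1: ω_s = 1 − (70/40)(0−1) = 11/4
  ⇒ ω_s¹/ω_c¹ = 11/4
Stage 2: N_ring = 23 + 2·13 = 49
Stage 2: 23(ω_s−ω_c) = −49(ω_r−ω_c),  ω_r=0, ω_s=1
Stage 2: 23(1−ω_c) = −49(0−ω_c)  ⇒  72ω_c = 23  ⇒  ω_c = 23/72
  ⇒ ω_c²/ω_s² = 23/72
Coupling ω_s² = ω_s¹ ⇒ overall = 11/4 × 23/72 = 253/288

253/288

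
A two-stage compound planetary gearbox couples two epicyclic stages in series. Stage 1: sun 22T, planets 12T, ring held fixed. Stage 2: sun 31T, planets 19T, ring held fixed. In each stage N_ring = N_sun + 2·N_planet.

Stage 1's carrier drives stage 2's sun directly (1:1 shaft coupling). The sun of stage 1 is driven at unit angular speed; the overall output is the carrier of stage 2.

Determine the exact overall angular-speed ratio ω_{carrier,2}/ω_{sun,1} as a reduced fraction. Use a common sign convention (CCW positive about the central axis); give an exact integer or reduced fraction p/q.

341/3400

Stage 1: N_ring = 22 + 2·12 = 46
Stage 1: 22(ω_s−ω_c) = −46(ω_r−ω_c),  ω_r=0, ω_s=1
Stage 1: 22(1−ω_c) = −46(0−ω_c)  ⇒  68ω_c = 22  ⇒  ω_c = 11/34
  ⇒ ω_c¹/ω_s¹ = 11/34
Stage 2: N_ring = 31 + 2·19 = 69
Stage 2: 31(ω_s−ω_c) = −69(ω_r−ω_c),  ω_r=0, ω_s=1
Stage 2: 31(1−ω_c) = −69(0−ω_c)  ⇒  100ω_c = 31  ⇒  ω_c = 31/100
  ⇒ ω_c²/ω_s² = 31/100
Coupling ω_s² = ω_c¹ ⇒ overall = 11/34 × 31/100 = 341/3400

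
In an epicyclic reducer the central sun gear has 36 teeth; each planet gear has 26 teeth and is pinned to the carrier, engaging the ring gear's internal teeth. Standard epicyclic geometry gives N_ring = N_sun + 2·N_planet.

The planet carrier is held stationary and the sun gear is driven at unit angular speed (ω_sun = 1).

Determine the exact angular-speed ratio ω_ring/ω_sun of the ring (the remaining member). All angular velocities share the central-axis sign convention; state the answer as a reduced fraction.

-9/22

N_ring = 36 + 2·26 = 88
36(ω_s−ω_c) = −88(ω_r−ω_c),  ω_c=0, ω_s=1
ω_r = 0 − (36/88)(1−0) = -9/22
ω_r/ω_s = -9/22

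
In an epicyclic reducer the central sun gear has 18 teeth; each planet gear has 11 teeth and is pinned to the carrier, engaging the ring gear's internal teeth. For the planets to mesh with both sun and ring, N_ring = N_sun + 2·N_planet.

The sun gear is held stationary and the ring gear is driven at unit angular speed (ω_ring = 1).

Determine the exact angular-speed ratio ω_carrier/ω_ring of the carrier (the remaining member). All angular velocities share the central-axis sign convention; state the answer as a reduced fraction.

N_ring = 18 + 2·11 = 40
18(ω_s−ω_c) = −40(ω_r−ω_c),  ω_s=0, ω_r=1
18(0−ω_c) = −40(1−ω_c)  ⇒  58ω_c = 40  ⇒  ω_c = 20/29
ω_c/ω_r = 20/29

20/29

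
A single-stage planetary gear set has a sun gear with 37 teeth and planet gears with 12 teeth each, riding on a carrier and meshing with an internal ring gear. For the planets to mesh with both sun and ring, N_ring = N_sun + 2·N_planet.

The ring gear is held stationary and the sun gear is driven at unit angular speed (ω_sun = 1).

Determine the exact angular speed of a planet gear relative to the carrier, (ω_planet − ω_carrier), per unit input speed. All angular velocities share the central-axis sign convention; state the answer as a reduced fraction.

N_ring = 37 + 2·12 = 61
37(ω_s−ω_c) = −61(ω_r−ω_c),  ω_r=0, ω_s=1
37(1−ω_c) = −61(0−ω_c)  ⇒  98ω_c = 37  ⇒  ω_c = 37/98
sun–planet: 37·(1−37/98) = −12·(ω_p−ω_c)  ⇒  ω_p−ω_c = −(37/12)·(61/98) = -2257/1176

-2257/1176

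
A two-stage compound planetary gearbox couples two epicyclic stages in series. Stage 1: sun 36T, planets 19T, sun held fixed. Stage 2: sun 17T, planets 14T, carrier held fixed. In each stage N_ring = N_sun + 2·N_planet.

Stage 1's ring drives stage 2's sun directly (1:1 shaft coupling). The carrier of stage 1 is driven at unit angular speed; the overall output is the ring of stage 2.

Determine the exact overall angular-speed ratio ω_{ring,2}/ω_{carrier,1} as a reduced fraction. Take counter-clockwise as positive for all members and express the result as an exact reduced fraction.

-187/333

Stage 1: N_ring = 36 + 2·19 = 74
Stage 1: 36(ω_s−ω_c) = −74(ω_r−ω_c),  ω_s=0, ω_c=1
Stage 1: ω_r = 1 − (36/74)(0−1) = 55/37
  ⇒ ω_r¹/ω_c¹ = 55/37
Stage 2: N_ring = 17 + 2·14 = 45
Stage 2: 17(ω_s−ω_c) = −45(ω_r−ω_c),  ω_c=0, ω_s=1
Stage 2: ω_r = 0 − (17/45)(1−0) = -17/45
  ⇒ ω_r²/ω_s² = -17/45
Coupling ω_s² = ω_r¹ ⇒ overall = 55/37 × -17/45 = -187/333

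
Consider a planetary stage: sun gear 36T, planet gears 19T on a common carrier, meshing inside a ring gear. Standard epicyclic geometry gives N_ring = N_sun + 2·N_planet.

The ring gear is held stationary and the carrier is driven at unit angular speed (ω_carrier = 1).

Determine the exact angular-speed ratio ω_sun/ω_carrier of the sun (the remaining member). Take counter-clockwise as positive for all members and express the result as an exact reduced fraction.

55/18

N_ring = 36 + 2·19 = 74
36(ω_s−ω_c) = −74(ω_r−ω_c),  ω_r=0, ω_c=1
ω_s = 1 − (74/36)(0−1) = 55/18
ω_s/ω_c = 55/18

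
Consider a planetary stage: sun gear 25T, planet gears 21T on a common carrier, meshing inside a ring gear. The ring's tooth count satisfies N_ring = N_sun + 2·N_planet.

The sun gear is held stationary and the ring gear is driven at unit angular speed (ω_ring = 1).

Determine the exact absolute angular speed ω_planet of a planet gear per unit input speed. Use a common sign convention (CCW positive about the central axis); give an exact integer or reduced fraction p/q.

N_ring = 25 + 2·21 = 67
25(ω_s−ω_c) = −67(ω_r−ω_c),  ω_s=0, ω_r=1
25(0−ω_c) = −67(1−ω_c)  ⇒  92ω_c = 67  ⇒  ω_c = 67/92
sun–planet: 25·(0−67/92) = −21·(ω_p−ω_c)  ⇒  ω_p−ω_c = −(25/21)·(-67/92) = 1675/1932
ω_p = 67/92 + 1675/1932 = 67/42

67/42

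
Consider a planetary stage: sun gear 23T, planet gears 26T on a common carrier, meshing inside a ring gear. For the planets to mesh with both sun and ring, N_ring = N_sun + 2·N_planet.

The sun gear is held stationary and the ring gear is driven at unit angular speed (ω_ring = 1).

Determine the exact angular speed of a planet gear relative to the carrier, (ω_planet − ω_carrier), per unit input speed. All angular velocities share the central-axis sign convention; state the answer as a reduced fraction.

1725/2548

N_ring = 23 + 2·26 = 75
23(ω_s−ω_c) = −75(ω_r−ω_c),  ω_s=0, ω_r=1
23(0−ω_c) = −75(1−ω_c)  ⇒  98ω_c = 75  ⇒  ω_c = 75/98
sun–planet: 23·(0−75/98) = −26·(ω_p−ω_c)  ⇒  ω_p−ω_c = −(23/26)·(-75/98) = 1725/2548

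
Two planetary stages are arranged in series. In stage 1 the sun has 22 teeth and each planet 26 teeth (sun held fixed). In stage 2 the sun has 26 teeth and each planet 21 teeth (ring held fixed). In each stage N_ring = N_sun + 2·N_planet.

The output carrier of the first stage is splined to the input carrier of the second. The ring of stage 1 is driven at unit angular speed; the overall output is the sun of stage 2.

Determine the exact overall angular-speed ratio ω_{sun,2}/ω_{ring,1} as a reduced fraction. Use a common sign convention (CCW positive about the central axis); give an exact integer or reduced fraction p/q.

Stage 1: N_ring = 22 + 2·26 = 74
Stage 1: 22(ω_s−ω_c) = −74(ω_r−ω_c),  ω_s=0, ω_r=1
Stage 1: 22(0−ω_c) = −74(1−ω_c)  ⇒  96ω_c = 74  ⇒  ω_c = 37/48
  ⇒ ω_c¹/ω_r¹ = 37/48
Stage 2: N_ring = 26 + 2·21 = 68
Stage 2: 26(ω_s−ω_c) = −68(ω_r−ω_c),  ω_r=0, ω_c=1
Stage 2: ω_s = 1 − (68/26)(0−1) = 47/13
  ⇒ ω_s²/ω_c² = 47/13
Coupling ω_c² = ω_c¹ ⇒ overall = 37/48 × 47/13 = 1739/624

1739/624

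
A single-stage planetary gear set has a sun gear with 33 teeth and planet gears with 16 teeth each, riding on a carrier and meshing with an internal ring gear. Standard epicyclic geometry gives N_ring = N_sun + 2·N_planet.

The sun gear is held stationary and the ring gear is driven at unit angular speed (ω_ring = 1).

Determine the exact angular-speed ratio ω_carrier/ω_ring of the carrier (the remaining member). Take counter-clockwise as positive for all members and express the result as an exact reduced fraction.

N_ring = 33 + 2·16 = 65
33(ω_s−ω_c) = −65(ω_r−ω_c),  ω_s=0, ω_r=1
33(0−ω_c) = −65(1−ω_c)  ⇒  98ω_c = 65  ⇒  ω_c = 65/98
ω_c/ω_r = 65/98

65/98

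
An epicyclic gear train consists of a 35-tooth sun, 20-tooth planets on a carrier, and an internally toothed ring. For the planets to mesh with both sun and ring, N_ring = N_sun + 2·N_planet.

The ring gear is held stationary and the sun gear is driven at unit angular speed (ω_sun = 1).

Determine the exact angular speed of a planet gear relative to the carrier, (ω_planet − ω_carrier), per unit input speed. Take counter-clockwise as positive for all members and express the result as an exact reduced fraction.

-105/88

N_ring = 35 + 2·20 = 75
35(ω_s−ω_c) = −75(ω_r−ω_c),  ω_r=0, ω_s=1
35(1−ω_c) = −75(0−ω_c)  ⇒  110ω_c = 35  ⇒  ω_c = 7/22
sun–planet: 35·(1−7/22) = −20·(ω_p−ω_c)  ⇒  ω_p−ω_c = −(35/20)·(15/22) = -105/88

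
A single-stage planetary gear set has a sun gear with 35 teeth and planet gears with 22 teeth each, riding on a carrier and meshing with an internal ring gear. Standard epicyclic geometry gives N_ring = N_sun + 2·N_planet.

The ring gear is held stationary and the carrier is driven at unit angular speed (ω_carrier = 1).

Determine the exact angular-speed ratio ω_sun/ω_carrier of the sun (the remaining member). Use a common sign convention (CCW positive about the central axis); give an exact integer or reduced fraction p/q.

114/35

N_ring = 35 + 2·22 = 79
35(ω_s−ω_c) = −79(ω_r−ω_c),  ω_r=0, ω_c=1
ω_s = 1 − (79/35)(0−1) = 114/35
ω_s/ω_c = 114/35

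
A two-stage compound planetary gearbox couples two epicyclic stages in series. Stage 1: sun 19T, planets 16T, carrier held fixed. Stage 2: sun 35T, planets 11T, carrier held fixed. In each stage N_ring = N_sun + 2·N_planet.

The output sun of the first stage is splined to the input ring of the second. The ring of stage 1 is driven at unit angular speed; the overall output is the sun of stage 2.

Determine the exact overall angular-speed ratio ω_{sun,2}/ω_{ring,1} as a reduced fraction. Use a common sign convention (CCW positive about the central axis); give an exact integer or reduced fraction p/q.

153/35

Stage 1: N_ring = 19 + 2·16 = 51
Stage 1: 19(ω_s−ω_c) = −51(ω_r−ω_c),  ω_c=0, ω_r=1
Stage 1: ω_s = 0 − (51/19)(1−0) = -51/19
  ⇒ ω_s¹/ω_r¹ = -51/19
Stage 2: N_ring = 35 + 2·11 = 57
Stage 2: 35(ω_s−ω_c) = −57(ω_r−ω_c),  ω_c=0, ω_r=1
Stage 2: ω_s = 0 − (57/35)(1−0) = -57/35
  ⇒ ω_s²/ω_r² = -57/35
Coupling ω_r² = ω_s¹ ⇒ overall = -51/19 × -57/35 = 153/35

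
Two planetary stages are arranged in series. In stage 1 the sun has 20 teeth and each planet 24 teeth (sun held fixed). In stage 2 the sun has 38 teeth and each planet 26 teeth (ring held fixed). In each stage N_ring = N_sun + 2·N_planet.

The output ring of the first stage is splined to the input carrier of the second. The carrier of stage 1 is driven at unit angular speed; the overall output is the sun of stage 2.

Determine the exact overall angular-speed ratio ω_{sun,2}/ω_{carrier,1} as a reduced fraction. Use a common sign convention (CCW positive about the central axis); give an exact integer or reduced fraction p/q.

Stage 1: N_ring = 20 + 2·24 = 68
Stage 1: 20(ω_s−ω_c) = −68(ω_r−ω_c),  ω_s=0, ω_c=1
Stage 1: ω_r = 1 − (20/68)(0−1) = 22/17
  ⇒ ω_r¹/ω_c¹ = 22/17
Stage 2: N_ring = 38 + 2·26 = 90
Stage 2: 38(ω_s−ω_c) = −90(ω_r−ω_c),  ω_r=0, ω_c=1
Stage 2: ω_s = 1 − (90/38)(0−1) = 64/19
  ⇒ ω_s²/ω_c² = 64/19
Coupling ω_c² = ω_r¹ ⇒ overall = 22/17 × 64/19 = 1408/323

1408/323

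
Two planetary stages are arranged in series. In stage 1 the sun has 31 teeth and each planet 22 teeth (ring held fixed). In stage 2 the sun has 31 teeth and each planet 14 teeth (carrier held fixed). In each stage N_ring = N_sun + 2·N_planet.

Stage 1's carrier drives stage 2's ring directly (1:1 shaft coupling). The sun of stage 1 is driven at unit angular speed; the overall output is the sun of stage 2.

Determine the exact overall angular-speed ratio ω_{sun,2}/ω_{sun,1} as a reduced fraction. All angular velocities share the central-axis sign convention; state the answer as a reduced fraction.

Stage 1: N_ring = 31 + 2·22 = 75
Stage 1: 31(ω_s−ω_c) = −75(ω_r−ω_c),  ω_r=0, ω_s=1
Stage 1: 31(1−ω_c) = −75(0−ω_c)  ⇒  106ω_c = 31  ⇒  ω_c = 31/106
  ⇒ ω_c¹/ω_s¹ = 31/106
Stage 2: N_ring = 31 + 2·14 = 59
Stage 2: 31(ω_s−ω_c) = −59(ω_r−ω_c),  ω_c=0, ω_r=1
Stage 2: ω_s = 0 − (59/31)(1−0) = -59/31
  ⇒ ω_s²/ω_r² = -59/31
Coupling ω_r² = ω_c¹ ⇒ overall = 31/106 × -59/31 = -59/106

-59/106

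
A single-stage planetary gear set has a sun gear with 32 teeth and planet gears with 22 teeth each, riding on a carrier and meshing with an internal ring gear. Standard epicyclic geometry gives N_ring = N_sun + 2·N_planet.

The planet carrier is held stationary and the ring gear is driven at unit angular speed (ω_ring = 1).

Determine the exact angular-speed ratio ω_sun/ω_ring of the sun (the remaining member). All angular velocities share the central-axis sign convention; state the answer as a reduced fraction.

N_ring = 32 + 2·22 = 76
32(ω_s−ω_c) = −76(ω_r−ω_c),  ω_c=0, ω_r=1
ω_s = 0 − (76/32)(1−0) = -19/8
ω_s/ω_r = -19/8

-19/8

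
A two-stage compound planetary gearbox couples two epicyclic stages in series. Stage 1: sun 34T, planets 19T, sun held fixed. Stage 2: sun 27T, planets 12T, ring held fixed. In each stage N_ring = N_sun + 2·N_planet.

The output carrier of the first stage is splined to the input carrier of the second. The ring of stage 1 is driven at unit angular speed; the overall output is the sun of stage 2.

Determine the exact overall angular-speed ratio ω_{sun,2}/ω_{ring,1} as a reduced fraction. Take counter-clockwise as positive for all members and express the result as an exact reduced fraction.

Stage 1: N_ring = 34 + 2·19 = 72
Stage 1: 34(ω_s−ω_c) = −72(ω_r−ω_c),  ω_s=0, ω_r=1
Stage 1: 34(0−ω_c) = −72(1−ω_c)  ⇒  106ω_c = 72  ⇒  ω_c = 36/53
  ⇒ ω_c¹/ω_r¹ = 36/53
Stage 2: N_ring = 27 + 2·12 = 51
Stage 2: 27(ω_s−ω_c) = −51(ω_r−ω_c),  ω_r=0, ω_c=1
Stage 2: ω_s = 1 − (51/27)(0−1) = 26/9
  ⇒ ω_s²/ω_c² = 26/9
Coupling ω_c² = ω_c¹ ⇒ overall = 36/53 × 26/9 = 104/53

104/53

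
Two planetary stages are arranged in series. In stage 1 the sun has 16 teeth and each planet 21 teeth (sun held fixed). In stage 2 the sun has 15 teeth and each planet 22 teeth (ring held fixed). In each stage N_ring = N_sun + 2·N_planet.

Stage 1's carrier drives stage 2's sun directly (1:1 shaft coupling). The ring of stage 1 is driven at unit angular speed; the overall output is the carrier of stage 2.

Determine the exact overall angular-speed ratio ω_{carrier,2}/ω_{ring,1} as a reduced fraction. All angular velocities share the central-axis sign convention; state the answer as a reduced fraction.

435/2738

Stage 1: N_ring = 16 + 2·21 = 58
Stage 1: 16(ω_s−ω_c) = −58(ω_r−ω_c),  ω_s=0, ω_r=1
Stage 1: 16(0−ω_c) = −58(1−ω_c)  ⇒  74ω_c = 58  ⇒  ω_c = 29/37
  ⇒ ω_c¹/ω_r¹ = 29/37
Stage 2: N_ring = 15 + 2·22 = 59
Stage 2: 15(ω_s−ω_c) = −59(ω_r−ω_c),  ω_r=0, ω_s=1
Stage 2: 15(1−ω_c) = −59(0−ω_c)  ⇒  74ω_c = 15  ⇒  ω_c = 15/74
  ⇒ ω_c²/ω_s² = 15/74
Coupling ω_s² = ω_c¹ ⇒ overall = 29/37 × 15/74 = 435/2738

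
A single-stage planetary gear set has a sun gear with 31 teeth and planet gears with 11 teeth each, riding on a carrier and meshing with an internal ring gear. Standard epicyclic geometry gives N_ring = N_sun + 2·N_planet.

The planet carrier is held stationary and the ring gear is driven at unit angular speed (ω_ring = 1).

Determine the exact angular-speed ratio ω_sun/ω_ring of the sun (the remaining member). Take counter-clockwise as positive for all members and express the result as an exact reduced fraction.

N_ring = 31 + 2·11 = 53
31(ω_s−ω_c) = −53(ω_r−ω_c),  ω_c=0, ω_r=1
ω_s = 0 − (53/31)(1−0) = -53/31
ω_s/ω_r = -53/31

-53/31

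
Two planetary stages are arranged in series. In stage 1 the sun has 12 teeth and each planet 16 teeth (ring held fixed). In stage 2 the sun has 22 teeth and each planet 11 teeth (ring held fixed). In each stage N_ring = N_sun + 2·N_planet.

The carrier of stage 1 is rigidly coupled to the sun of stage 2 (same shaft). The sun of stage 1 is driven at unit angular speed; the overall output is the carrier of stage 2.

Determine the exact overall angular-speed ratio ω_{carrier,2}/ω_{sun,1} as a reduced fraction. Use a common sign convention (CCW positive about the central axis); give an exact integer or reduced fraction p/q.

Stage 1: N_ring = 12 + 2·16 = 44
Stage 1: 12(ω_s−ω_c) = −44(ω_r−ω_c),  ω_r=0, ω_s=1
Stage 1: 12(1−ω_c) = −44(0−ω_c)  ⇒  56ω_c = 12  ⇒  ω_c = 3/14
  ⇒ ω_c¹/ω_s¹ = 3/14
Stage 2: N_ring = 22 + 2·11 = 44
Stage 2: 22(ω_s−ω_c) = −44(ω_r−ω_c),  ω_r=0, ω_s=1
Stage 2: 22(1−ω_c) = −44(0−ω_c)  ⇒  66ω_c = 22  ⇒  ω_c = 1/3
  ⇒ ω_c²/ω_s² = 1/3
Coupling ω_s² = ω_c¹ ⇒ overall = 3/14 × 1/3 = 1/14

1/14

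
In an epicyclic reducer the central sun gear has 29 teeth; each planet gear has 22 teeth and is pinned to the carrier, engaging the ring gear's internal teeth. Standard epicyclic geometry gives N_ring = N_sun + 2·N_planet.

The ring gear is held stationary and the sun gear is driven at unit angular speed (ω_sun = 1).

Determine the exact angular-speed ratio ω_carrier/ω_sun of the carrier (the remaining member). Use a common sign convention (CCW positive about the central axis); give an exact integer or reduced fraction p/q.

N_ring = 29 + 2·22 = 73
29(ω_s−ω_c) = −73(ω_r−ω_c),  ω_r=0, ω_s=1
29(1−ω_c) = −73(0−ω_c)  ⇒  102ω_c = 29  ⇒  ω_c = 29/102
ω_c/ω_s = 29/102

29/102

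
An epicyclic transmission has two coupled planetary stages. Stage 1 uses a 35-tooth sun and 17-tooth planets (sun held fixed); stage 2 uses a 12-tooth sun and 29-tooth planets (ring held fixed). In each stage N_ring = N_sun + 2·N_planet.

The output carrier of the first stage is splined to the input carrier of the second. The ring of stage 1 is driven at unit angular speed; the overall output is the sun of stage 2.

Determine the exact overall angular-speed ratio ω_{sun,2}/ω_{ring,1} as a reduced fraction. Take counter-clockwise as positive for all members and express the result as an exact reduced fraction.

943/208

Stage 1: N_ring = 35 + 2·17 = 69
Stage 1: 35(ω_s−ω_c) = −69(ω_r−ω_c),  ω_s=0, ω_r=1
Stage 1: 35(0−ω_c) = −69(1−ω_c)  ⇒  104ω_c = 69  ⇒  ω_c = 69/104
  ⇒ ω_c¹/ω_r¹ = 69/104
Stage 2: N_ring = 12 + 2·29 = 70
Stage 2: 12(ω_s−ω_c) = −70(ω_r−ω_c),  ω_r=0, ω_c=1
Stage 2: ω_s = 1 − (70/12)(0−1) = 41/6
  ⇒ ω_s²/ω_c² = 41/6
Coupling ω_c² = ω_c¹ ⇒ overall = 69/104 × 41/6 = 943/208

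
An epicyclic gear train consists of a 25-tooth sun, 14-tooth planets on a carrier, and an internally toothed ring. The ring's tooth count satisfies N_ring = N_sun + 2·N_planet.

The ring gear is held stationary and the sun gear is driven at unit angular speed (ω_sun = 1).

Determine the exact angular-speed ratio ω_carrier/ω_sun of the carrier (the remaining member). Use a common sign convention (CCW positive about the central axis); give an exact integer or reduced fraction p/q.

N_ring = 25 + 2·14 = 53
25(ω_s−ω_c) = −53(ω_r−ω_c),  ω_r=0, ω_s=1
25(1−ω_c) = −53(0−ω_c)  ⇒  78ω_c = 25  ⇒  ω_c = 25/78
ω_c/ω_s = 25/78

25/78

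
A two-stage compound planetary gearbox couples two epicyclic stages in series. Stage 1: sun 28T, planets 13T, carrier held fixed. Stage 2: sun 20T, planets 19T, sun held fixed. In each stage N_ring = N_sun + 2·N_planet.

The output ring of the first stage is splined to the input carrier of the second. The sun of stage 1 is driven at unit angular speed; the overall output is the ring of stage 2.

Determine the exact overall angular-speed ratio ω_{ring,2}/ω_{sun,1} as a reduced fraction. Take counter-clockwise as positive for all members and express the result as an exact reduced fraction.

-182/261

Stage 1: N_ring = 28 + 2·13 = 54
Stage 1: 28(ω_s−ω_c) = −54(ω_r−ω_c),  ω_c=0, ω_s=1
Stage 1: ω_r = 0 − (28/54)(1−0) = -14/27
  ⇒ ω_r¹/ω_s¹ = -14/27
Stage 2: N_ring = 20 + 2·19 = 58
Stage 2: 20(ω_s−ω_c) = −58(ω_r−ω_c),  ω_s=0, ω_c=1
Stage 2: ω_r = 1 − (20/58)(0−1) = 39/29
  ⇒ ω_r²/ω_c² = 39/29
Coupling ω_c² = ω_r¹ ⇒ overall = -14/27 × 39/29 = -182/261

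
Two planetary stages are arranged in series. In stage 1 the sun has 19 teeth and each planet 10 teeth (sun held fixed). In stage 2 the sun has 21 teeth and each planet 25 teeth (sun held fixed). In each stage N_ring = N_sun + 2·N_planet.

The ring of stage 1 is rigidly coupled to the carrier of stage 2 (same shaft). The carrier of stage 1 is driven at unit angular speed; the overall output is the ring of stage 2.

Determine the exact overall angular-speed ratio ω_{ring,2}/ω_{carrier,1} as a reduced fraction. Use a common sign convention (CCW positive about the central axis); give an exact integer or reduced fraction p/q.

Stage 1: N_ring = 19 + 2·10 = 39
Stage 1: 19(ω_s−ω_c) = −39(ω_r−ω_c),  ω_s=0, ω_c=1
Stage 1: ω_r = 1 − (19/39)(0−1) = 58/39
  ⇒ ω_r¹/ω_c¹ = 58/39
Stage 2: N_ring = 21 + 2·25 = 71
Stage 2: 21(ω_s−ω_c) = −71(ω_r−ω_c),  ω_s=0, ω_c=1
Stage 2: ω_r = 1 − (21/71)(0−1) = 92/71
  ⇒ ω_r²/ω_c² = 92/71
Coupling ω_c² = ω_r¹ ⇒ overall = 58/39 × 92/71 = 5336/2769

5336/2769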